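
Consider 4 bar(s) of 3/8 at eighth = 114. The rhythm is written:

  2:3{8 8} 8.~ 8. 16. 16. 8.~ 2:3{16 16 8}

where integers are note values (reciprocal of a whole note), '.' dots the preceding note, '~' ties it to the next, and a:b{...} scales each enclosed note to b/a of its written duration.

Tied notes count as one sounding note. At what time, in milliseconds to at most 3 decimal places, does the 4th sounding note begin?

1. 0.0ms @ 0 + 789.474ms (3/2)
2. 789.474ms @ 3/2 + 789.474ms (3/2)
3. 1578.947ms @ 3 + 1578.947ms (3)
4. 3157.895ms @ 6 + 394.737ms (3/4)
5. 3552.632ms @ 27/4 + 394.737ms (3/4)
6. 3947.368ms @ 15/2 + 1184.211ms (9/4)
7. 5131.579ms @ 39/4 + 394.737ms (3/4)
8. 5526.316ms @ 21/2 + 789.474ms (3/2)

note 4 onset = 6b = 3157.895ms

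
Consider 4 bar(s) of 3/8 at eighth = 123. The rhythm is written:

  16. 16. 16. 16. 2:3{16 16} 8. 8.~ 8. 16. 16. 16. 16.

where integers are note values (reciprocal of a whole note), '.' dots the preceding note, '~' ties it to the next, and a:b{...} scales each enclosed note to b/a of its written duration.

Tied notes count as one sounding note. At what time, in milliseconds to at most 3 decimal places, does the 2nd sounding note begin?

note 2 onset = 3/4b = 365.854ms

1. 0.0ms @ 0 + 365.854ms (3/4)
2. 365.854ms @ 3/4 + 365.854ms (3/4)
3. 731.707ms @ 3/2 + 365.854ms (3/4)
4. 1097.561ms @ 9/4 + 365.854ms (3/4)
5. 1463.415ms @ 3 + 365.854ms (3/4)
6. 1829.268ms @ 15/4 + 365.854ms (3/4)
7. 2195.122ms @ 9/2 + 731.707ms (3/2)
8. 2926.829ms @ 6 + 1463.415ms (3)
9. 4390.244ms @ 9 + 365.854ms (3/4)
10. 4756.098ms @ 39/4 + 365.854ms (3/4)
11. 5121.951ms @ 21/2 + 365.854ms (3/4)
12. 5487.805ms @ 45/4 + 365.854ms (3/4)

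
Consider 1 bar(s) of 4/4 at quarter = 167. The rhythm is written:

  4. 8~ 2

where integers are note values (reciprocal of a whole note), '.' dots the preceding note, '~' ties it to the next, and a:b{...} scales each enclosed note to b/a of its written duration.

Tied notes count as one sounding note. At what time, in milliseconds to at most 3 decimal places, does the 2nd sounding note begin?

1. 0.0ms @ 0 + 538.922ms (3/2)
2. 538.922ms @ 3/2 + 898.204ms (5/2)

note 2 onset = 3/2b = 538.922ms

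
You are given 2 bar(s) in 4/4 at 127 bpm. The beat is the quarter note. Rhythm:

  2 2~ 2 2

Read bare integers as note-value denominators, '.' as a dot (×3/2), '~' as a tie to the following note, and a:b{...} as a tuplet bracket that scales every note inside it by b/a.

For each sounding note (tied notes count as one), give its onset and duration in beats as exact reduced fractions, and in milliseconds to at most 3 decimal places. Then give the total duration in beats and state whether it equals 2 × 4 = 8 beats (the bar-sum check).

1) 0.0ms=0b +944.882ms=2b
2) 944.882ms=2b +1889.764ms=4b
3) 2834.646ms=6b +944.882ms=2b
Σ=8b of 8 (127bpm 4/4) — PASS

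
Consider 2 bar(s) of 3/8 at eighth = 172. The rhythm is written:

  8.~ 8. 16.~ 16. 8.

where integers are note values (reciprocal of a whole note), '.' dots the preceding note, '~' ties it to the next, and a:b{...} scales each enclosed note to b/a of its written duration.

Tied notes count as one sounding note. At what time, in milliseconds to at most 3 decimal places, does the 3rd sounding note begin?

1. 0.0ms @ 0 + 1046.512ms (3)
2. 1046.512ms @ 3 + 523.256ms (3/2)
3. 1569.767ms @ 9/2 + 523.256ms (3/2)

note 3 onset = 9/2b = 1569.767ms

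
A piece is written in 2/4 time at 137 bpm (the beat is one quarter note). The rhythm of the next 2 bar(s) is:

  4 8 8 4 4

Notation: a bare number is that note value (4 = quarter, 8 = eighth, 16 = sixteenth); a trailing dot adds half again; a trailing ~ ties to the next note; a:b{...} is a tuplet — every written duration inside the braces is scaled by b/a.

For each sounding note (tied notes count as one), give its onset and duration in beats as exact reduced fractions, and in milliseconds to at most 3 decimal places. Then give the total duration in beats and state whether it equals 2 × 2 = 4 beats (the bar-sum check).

1) 0.0ms=0b +437.956ms=1b
2) 437.956ms=1b +218.978ms=1/2b
3) 656.934ms=3/2b +218.978ms=1/2b
4) 875.912ms=2b +437.956ms=1b
5) 1313.869ms=3b +437.956ms=1b
Σ=4b of 4 (137bpm 2/4) — PASS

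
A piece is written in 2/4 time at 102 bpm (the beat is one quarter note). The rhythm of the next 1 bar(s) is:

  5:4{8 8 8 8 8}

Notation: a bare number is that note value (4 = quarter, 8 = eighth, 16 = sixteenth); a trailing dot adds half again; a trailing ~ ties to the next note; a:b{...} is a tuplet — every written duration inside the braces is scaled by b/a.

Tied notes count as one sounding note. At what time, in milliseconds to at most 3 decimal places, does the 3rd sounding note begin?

note 3 onset = 4/5b = 470.588ms

1. 0.0ms @ 0 + 235.294ms (2/5)
2. 235.294ms @ 2/5 + 235.294ms (2/5)
3. 470.588ms @ 4/5 + 235.294ms (2/5)
4. 705.882ms @ 6/5 + 235.294ms (2/5)
5. 941.176ms @ 8/5 + 235.294ms (2/5)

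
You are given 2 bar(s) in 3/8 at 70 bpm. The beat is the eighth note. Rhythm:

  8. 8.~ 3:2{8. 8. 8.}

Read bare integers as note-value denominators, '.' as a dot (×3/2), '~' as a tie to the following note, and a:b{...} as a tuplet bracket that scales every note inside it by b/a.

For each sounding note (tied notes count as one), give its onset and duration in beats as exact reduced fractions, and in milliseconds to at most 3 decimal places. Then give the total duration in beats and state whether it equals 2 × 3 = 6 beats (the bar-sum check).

1) 0.0ms=0b +1285.714ms=3/2b
2) 1285.714ms=3/2b +2142.857ms=5/2b
3) 3428.571ms=4b +857.143ms=1b
4) 4285.714ms=5b +857.143ms=1b
Σ=6b of 6 (70bpm 3/8) — PASS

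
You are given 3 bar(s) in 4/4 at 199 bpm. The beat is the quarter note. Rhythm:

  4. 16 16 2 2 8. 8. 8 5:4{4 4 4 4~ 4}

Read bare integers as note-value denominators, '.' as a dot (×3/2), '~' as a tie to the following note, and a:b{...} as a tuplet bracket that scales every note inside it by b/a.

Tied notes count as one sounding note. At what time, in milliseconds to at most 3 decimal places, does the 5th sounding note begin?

1. 0.0ms @ 0 + 452.261ms (3/2)
2. 452.261ms @ 3/2 + 75.377ms (1/4)
3. 527.638ms @ 7/4 + 75.377ms (1/4)
4. 603.015ms @ 2 + 603.015ms (2)
5. 1206.03ms @ 4 + 603.015ms (2)
6. 1809.045ms @ 6 + 226.131ms (3/4)
7. 2035.176ms @ 27/4 + 226.131ms (3/4)
8. 2261.307ms @ 15/2 + 150.754ms (1/2)
9. 2412.06ms @ 8 + 241.206ms (4/5)
10. 2653.266ms @ 44/5 + 241.206ms (4/5)
11. 2894.472ms @ 48/5 + 241.206ms (4/5)
12. 3135.678ms @ 52/5 + 482.412ms (8/5)

note 5 onset = 4b = 1206.03ms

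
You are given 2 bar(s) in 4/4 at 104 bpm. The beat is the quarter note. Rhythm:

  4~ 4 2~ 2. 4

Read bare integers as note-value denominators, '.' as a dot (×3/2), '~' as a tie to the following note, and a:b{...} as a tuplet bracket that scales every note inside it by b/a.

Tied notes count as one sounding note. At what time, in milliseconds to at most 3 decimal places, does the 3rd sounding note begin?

1. 0.0ms @ 0 + 1153.846ms (2)
2. 1153.846ms @ 2 + 2884.615ms (5)
3. 4038.462ms @ 7 + 576.923ms (1)

note 3 onset = 7b = 4038.462ms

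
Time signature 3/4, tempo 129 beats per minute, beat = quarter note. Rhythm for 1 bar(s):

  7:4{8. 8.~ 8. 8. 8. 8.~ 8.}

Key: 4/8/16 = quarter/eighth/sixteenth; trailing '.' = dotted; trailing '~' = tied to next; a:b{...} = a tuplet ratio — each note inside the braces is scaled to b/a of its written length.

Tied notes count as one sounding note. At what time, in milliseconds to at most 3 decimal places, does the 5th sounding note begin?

note 5 onset = 15/7b = 996.678ms

1. 0.0ms @ 0 + 199.336ms (3/7)
2. 199.336ms @ 3/7 + 398.671ms (6/7)
3. 598.007ms @ 9/7 + 199.336ms (3/7)
4. 797.342ms @ 12/7 + 199.336ms (3/7)
5. 996.678ms @ 15/7 + 398.671ms (6/7)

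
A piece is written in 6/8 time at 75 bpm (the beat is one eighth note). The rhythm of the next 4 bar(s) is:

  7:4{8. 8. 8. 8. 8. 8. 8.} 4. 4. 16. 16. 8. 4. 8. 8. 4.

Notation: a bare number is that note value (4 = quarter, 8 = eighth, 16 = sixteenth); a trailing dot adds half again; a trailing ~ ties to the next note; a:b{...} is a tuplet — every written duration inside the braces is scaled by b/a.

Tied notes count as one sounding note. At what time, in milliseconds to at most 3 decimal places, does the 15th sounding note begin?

note 15 onset = 39/2b = 15600.0ms

1. 0.0ms @ 0 + 685.714ms (6/7)
2. 685.714ms @ 6/7 + 685.714ms (6/7)
3. 1371.429ms @ 12/7 + 685.714ms (6/7)
4. 2057.143ms @ 18/7 + 685.714ms (6/7)
5. 2742.857ms @ 24/7 + 685.714ms (6/7)
6. 3428.571ms @ 30/7 + 685.714ms (6/7)
7. 4114.286ms @ 36/7 + 685.714ms (6/7)
8. 4800.0ms @ 6 + 2400.0ms (3)
9. 7200.0ms @ 9 + 2400.0ms (3)
10. 9600.0ms @ 12 + 600.0ms (3/4)
11. 10200.0ms @ 51/4 + 600.0ms (3/4)
12. 10800.0ms @ 27/2 + 1200.0ms (3/2)
13. 12000.0ms @ 15 + 2400.0ms (3)
14. 14400.0ms @ 18 + 1200.0ms (3/2)
15. 15600.0ms @ 39/2 + 1200.0ms (3/2)
16. 16800.0ms @ 21 + 2400.0ms (3)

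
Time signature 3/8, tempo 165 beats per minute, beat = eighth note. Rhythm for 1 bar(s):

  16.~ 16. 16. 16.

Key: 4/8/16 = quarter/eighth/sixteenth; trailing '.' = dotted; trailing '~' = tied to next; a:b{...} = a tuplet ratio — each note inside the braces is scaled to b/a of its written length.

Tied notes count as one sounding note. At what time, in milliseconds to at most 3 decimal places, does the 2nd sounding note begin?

1. 0.0ms @ 0 + 545.455ms (3/2)
2. 545.455ms @ 3/2 + 272.727ms (3/4)
3. 818.182ms @ 9/4 + 272.727ms (3/4)

note 2 onset = 3/2b = 545.455ms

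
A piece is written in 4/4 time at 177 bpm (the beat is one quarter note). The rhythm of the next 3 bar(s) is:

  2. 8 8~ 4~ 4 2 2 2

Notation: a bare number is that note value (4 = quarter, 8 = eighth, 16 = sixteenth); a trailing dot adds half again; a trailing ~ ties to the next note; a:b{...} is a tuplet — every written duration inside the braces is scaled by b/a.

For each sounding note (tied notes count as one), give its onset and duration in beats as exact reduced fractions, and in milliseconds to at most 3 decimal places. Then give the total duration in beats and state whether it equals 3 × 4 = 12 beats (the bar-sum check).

1) 0.0ms=0b +1016.949ms=3b
2) 1016.949ms=3b +169.492ms=1/2b
3) 1186.441ms=7/2b +847.458ms=5/2b
4) 2033.898ms=6b +677.966ms=2b
5) 2711.864ms=8b +677.966ms=2b
6) 3389.831ms=10b +677.966ms=2b
Σ=12b of 12 (177bpm 4/4) — PASS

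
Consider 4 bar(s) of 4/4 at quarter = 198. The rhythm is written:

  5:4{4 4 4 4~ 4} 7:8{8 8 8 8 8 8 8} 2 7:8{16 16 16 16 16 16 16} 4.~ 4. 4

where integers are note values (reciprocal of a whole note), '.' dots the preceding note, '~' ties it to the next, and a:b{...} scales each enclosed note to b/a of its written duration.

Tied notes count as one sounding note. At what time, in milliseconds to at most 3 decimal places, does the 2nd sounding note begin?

1. 0.0ms @ 0 + 242.424ms (4/5)
2. 242.424ms @ 4/5 + 242.424ms (4/5)
3. 484.848ms @ 8/5 + 242.424ms (4/5)
4. 727.273ms @ 12/5 + 484.848ms (8/5)
5. 1212.121ms @ 4 + 173.16ms (4/7)
6. 1385.281ms @ 32/7 + 173.16ms (4/7)
7. 1558.442ms @ 36/7 + 173.16ms (4/7)
8. 1731.602ms @ 40/7 + 173.16ms (4/7)
9. 1904.762ms @ 44/7 + 173.16ms (4/7)
10. 2077.922ms @ 48/7 + 173.16ms (4/7)
11. 2251.082ms @ 52/7 + 173.16ms (4/7)
12. 2424.242ms @ 8 + 606.061ms (2)
13. 3030.303ms @ 10 + 86.58ms (2/7)
14. 3116.883ms @ 72/7 + 86.58ms (2/7)
15. 3203.463ms @ 74/7 + 86.58ms (2/7)
16. 3290.043ms @ 76/7 + 86.58ms (2/7)
17. 3376.623ms @ 78/7 + 86.58ms (2/7)
18. 3463.203ms @ 80/7 + 86.58ms (2/7)
19. 3549.784ms @ 82/7 + 86.58ms (2/7)
20. 3636.364ms @ 12 + 909.091ms (3)
21. 4545.455ms @ 15 + 303.03ms (1)

note 2 onset = 4/5b = 242.424ms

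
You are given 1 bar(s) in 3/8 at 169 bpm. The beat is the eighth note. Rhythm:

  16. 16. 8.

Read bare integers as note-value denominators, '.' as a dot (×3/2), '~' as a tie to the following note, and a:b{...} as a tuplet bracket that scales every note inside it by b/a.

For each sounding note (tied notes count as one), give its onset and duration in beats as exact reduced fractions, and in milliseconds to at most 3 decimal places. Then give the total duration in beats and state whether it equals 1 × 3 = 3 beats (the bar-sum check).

1) 0.0ms=0b +266.272ms=3/4b
2) 266.272ms=3/4b +266.272ms=3/4b
3) 532.544ms=3/2b +532.544ms=3/2b
Σ=3b of 3 (169bpm 3/8) — PASS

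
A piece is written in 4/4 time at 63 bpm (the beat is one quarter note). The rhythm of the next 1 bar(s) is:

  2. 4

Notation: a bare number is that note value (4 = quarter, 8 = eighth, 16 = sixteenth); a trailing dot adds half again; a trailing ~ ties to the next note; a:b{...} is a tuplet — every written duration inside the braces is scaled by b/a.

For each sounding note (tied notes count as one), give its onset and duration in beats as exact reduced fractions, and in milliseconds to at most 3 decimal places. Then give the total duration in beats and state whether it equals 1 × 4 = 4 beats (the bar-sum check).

1) 0.0ms=0b +2857.143ms=3b
2) 2857.143ms=3b +952.381ms=1b
Σ=4b of 4 (63bpm 4/4) — PASS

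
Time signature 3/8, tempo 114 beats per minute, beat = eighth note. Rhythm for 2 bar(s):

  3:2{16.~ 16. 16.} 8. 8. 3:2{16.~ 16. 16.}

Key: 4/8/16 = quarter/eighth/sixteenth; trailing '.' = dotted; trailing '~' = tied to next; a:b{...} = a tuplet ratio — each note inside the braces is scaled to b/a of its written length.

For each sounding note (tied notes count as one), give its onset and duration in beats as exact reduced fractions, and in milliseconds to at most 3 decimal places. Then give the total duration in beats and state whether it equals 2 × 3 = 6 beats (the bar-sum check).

1) 0.0ms=0b +526.316ms=1b
2) 526.316ms=1b +263.158ms=1/2b
3) 789.474ms=3/2b +789.474ms=3/2b
4) 1578.947ms=3b +789.474ms=3/2b
5) 2368.421ms=9/2b +526.316ms=1b
6) 2894.737ms=11/2b +263.158ms=1/2b
Σ=6b of 6 (114bpm 3/8) — PASS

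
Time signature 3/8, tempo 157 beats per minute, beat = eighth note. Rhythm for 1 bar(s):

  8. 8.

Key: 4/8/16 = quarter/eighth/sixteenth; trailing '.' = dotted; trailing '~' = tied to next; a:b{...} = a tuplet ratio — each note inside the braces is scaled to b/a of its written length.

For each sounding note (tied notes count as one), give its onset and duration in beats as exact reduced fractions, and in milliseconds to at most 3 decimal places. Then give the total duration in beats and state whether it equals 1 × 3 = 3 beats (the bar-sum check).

1) 0.0ms=0b +573.248ms=3/2b
2) 573.248ms=3/2b +573.248ms=3/2b
Σ=3b of 3 (157bpm 3/8) — PASS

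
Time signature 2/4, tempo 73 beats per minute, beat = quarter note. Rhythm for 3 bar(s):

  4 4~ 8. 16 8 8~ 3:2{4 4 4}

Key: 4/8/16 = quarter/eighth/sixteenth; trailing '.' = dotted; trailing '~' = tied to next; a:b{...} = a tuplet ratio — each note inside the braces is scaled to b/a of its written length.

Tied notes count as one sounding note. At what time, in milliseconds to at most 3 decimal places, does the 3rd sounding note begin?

note 3 onset = 11/4b = 2260.274ms

1. 0.0ms @ 0 + 821.918ms (1)
2. 821.918ms @ 1 + 1438.356ms (7/4)
3. 2260.274ms @ 11/4 + 205.479ms (1/4)
4. 2465.753ms @ 3 + 410.959ms (1/2)
5. 2876.712ms @ 7/2 + 958.904ms (7/6)
6. 3835.616ms @ 14/3 + 547.945ms (2/3)
7. 4383.562ms @ 16/3 + 547.945ms (2/3)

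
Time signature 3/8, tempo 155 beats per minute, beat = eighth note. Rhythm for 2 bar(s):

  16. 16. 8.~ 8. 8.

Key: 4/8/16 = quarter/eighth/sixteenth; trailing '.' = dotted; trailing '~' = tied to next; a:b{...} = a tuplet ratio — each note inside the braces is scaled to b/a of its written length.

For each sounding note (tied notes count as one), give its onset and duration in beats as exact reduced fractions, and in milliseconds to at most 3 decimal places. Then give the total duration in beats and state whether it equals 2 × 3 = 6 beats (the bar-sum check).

1) 0.0ms=0b +290.323ms=3/4b
2) 290.323ms=3/4b +290.323ms=3/4b
3) 580.645ms=3/2b +1161.29ms=3b
4) 1741.935ms=9/2b +580.645ms=3/2b
Σ=6b of 6 (155bpm 3/8) — PASS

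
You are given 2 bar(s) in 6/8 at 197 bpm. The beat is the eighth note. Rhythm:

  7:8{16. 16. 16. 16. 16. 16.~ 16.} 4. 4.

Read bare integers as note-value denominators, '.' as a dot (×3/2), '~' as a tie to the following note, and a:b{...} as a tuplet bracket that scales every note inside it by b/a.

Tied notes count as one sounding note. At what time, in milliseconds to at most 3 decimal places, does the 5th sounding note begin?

note 5 onset = 24/7b = 1044.235ms

1. 0.0ms @ 0 + 261.059ms (6/7)
2. 261.059ms @ 6/7 + 261.059ms (6/7)
3. 522.117ms @ 12/7 + 261.059ms (6/7)
4. 783.176ms @ 18/7 + 261.059ms (6/7)
5. 1044.235ms @ 24/7 + 261.059ms (6/7)
6. 1305.294ms @ 30/7 + 522.117ms (12/7)
7. 1827.411ms @ 6 + 913.706ms (3)
8. 2741.117ms @ 9 + 913.706ms (3)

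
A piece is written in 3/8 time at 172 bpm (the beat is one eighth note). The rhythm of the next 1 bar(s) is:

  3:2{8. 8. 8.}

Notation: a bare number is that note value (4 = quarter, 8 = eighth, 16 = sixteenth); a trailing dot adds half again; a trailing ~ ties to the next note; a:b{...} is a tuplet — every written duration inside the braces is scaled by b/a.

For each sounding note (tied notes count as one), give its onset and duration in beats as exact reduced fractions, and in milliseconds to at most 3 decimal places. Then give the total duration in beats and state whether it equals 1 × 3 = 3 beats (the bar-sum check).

1) 0.0ms=0b +348.837ms=1b
2) 348.837ms=1b +348.837ms=1b
3) 697.674ms=2b +348.837ms=1b
Σ=3b of 3 (172bpm 3/8) — PASS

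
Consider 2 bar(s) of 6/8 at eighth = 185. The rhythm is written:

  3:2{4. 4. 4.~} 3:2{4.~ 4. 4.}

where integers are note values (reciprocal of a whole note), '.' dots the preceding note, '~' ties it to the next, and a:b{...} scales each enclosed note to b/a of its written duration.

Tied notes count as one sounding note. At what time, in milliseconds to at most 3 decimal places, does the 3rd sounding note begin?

1. 0.0ms @ 0 + 648.649ms (2)
2. 648.649ms @ 2 + 648.649ms (2)
3. 1297.297ms @ 4 + 1945.946ms (6)
4. 3243.243ms @ 10 + 648.649ms (2)

note 3 onset = 4b = 1297.297ms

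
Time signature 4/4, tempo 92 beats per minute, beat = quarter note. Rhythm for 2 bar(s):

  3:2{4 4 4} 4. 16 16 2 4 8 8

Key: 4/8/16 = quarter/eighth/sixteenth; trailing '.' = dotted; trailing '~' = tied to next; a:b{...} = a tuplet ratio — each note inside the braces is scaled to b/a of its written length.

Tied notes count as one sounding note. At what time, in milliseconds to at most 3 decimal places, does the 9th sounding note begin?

note 9 onset = 7b = 4565.217ms

1. 0.0ms @ 0 + 434.783ms (2/3)
2. 434.783ms @ 2/3 + 434.783ms (2/3)
3. 869.565ms @ 4/3 + 434.783ms (2/3)
4. 1304.348ms @ 2 + 978.261ms (3/2)
5. 2282.609ms @ 7/2 + 163.043ms (1/4)
6. 2445.652ms @ 15/4 + 163.043ms (1/4)
7. 2608.696ms @ 4 + 1304.348ms (2)
8. 3913.043ms @ 6 + 652.174ms (1)
9. 4565.217ms @ 7 + 326.087ms (1/2)
10. 4891.304ms @ 15/2 + 326.087ms (1/2)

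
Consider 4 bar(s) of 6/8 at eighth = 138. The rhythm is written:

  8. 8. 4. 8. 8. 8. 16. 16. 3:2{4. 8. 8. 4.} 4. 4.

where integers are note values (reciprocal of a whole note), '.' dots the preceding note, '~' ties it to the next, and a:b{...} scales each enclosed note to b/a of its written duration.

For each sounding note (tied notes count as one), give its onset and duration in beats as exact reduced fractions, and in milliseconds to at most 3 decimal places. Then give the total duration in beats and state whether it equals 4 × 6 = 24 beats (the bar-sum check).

1) 0.0ms=0b +652.174ms=3/2b
2) 652.174ms=3/2b +652.174ms=3/2b
3) 1304.348ms=3b +1304.348ms=3b
4) 2608.696ms=6b +652.174ms=3/2b
5) 3260.87ms=15/2b +652.174ms=3/2b
6) 3913.043ms=9b +652.174ms=3/2b
7) 4565.217ms=21/2b +326.087ms=3/4b
8) 4891.304ms=45/4b +326.087ms=3/4b
9) 5217.391ms=12b +869.565ms=2b
10) 6086.957ms=14b +434.783ms=1b
11) 6521.739ms=15b +434.783ms=1b
12) 6956.522ms=16b +869.565ms=2b
13) 7826.087ms=18b +1304.348ms=3b
14) 9130.435ms=21b +1304.348ms=3b
Σ=24b of 24 (138bpm 6/8) — PASS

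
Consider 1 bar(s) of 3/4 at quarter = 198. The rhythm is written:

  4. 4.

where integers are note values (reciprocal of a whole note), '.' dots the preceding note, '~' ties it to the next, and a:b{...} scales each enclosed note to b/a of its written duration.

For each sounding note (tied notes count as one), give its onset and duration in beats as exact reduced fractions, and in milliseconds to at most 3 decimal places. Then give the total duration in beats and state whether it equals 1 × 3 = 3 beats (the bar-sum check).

1) 0.0ms=0b +454.545ms=3/2b
2) 454.545ms=3/2b +454.545ms=3/2b
Σ=3b of 3 (198bpm 3/4) — PASS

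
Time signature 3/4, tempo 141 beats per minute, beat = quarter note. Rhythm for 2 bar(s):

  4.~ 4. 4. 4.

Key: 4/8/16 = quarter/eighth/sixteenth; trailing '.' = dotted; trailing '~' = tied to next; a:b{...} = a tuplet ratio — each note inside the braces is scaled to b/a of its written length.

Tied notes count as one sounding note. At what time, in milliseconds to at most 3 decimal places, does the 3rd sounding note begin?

1. 0.0ms @ 0 + 1276.596ms (3)
2. 1276.596ms @ 3 + 638.298ms (3/2)
3. 1914.894ms @ 9/2 + 638.298ms (3/2)

note 3 onset = 9/2b = 1914.894ms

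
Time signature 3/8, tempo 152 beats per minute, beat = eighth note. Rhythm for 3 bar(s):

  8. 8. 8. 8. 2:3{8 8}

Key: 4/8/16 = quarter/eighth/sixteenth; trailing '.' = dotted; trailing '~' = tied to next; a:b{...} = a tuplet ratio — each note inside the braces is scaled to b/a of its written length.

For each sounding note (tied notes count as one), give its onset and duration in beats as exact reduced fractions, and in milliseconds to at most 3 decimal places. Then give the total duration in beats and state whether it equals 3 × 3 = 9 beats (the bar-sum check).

1) 0.0ms=0b +592.105ms=3/2b
2) 592.105ms=3/2b +592.105ms=3/2b
3) 1184.211ms=3b +592.105ms=3/2b
4) 1776.316ms=9/2b +592.105ms=3/2b
5) 2368.421ms=6b +592.105ms=3/2b
6) 2960.526ms=15/2b +592.105ms=3/2b
Σ=9b of 9 (152bpm 3/8) — PASS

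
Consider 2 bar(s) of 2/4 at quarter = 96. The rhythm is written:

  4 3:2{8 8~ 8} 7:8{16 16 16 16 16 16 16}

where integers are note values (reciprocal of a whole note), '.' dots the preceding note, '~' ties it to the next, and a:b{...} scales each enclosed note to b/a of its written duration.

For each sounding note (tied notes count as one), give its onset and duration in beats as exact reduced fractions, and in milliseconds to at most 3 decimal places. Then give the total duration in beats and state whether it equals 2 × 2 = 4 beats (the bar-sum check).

1) 0.0ms=0b +625.0ms=1b
2) 625.0ms=1b +208.333ms=1/3b
3) 833.333ms=4/3b +416.667ms=2/3b
4) 1250.0ms=2b +178.571ms=2/7b
5) 1428.571ms=16/7b +178.571ms=2/7b
6) 1607.143ms=18/7b +178.571ms=2/7b
7) 1785.714ms=20/7b +178.571ms=2/7b
8) 1964.286ms=22/7b +178.571ms=2/7b
9) 2142.857ms=24/7b +178.571ms=2/7b
10) 2321.429ms=26/7b +178.571ms=2/7b
Σ=4b of 4 (96bpm 2/4) — PASS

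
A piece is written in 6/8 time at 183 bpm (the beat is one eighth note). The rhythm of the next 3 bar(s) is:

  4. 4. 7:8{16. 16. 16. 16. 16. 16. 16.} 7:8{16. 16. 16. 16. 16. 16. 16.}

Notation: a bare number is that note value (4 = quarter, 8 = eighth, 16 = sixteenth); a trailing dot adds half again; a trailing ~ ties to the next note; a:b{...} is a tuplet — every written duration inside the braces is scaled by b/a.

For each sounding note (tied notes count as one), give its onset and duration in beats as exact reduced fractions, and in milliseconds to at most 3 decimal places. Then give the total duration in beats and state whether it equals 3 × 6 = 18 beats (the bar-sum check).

1) 0.0ms=0b +983.607ms=3b
2) 983.607ms=3b +983.607ms=3b
3) 1967.213ms=6b +281.03ms=6/7b
4) 2248.244ms=48/7b +281.03ms=6/7b
5) 2529.274ms=54/7b +281.03ms=6/7b
6) 2810.304ms=60/7b +281.03ms=6/7b
7) 3091.335ms=66/7b +281.03ms=6/7b
8) 3372.365ms=72/7b +281.03ms=6/7b
9) 3653.396ms=78/7b +281.03ms=6/7b
10) 3934.426ms=12b +281.03ms=6/7b
11) 4215.457ms=90/7b +281.03ms=6/7b
12) 4496.487ms=96/7b +281.03ms=6/7b
13) 4777.518ms=102/7b +281.03ms=6/7b
14) 5058.548ms=108/7b +281.03ms=6/7b
15) 5339.578ms=114/7b +281.03ms=6/7b
16) 5620.609ms=120/7b +281.03ms=6/7b
Σ=18b of 18 (183bpm 6/8) — PASS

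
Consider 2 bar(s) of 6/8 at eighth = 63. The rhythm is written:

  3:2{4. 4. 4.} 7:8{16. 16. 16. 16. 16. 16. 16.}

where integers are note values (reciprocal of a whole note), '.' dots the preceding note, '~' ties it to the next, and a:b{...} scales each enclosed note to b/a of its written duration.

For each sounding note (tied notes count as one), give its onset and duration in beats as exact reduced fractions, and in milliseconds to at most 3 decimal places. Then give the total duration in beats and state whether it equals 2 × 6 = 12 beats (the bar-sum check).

1) 0.0ms=0b +1904.762ms=2b
2) 1904.762ms=2b +1904.762ms=2b
3) 3809.524ms=4b +1904.762ms=2b
4) 5714.286ms=6b +816.327ms=6/7b
5) 6530.612ms=48/7b +816.327ms=6/7b
6) 7346.939ms=54/7b +816.327ms=6/7b
7) 8163.265ms=60/7b +816.327ms=6/7b
8) 8979.592ms=66/7b +816.327ms=6/7b
9) 9795.918ms=72/7b +816.327ms=6/7b
10) 10612.245ms=78/7b +816.327ms=6/7b
Σ=12b of 12 (63bpm 6/8) — PASS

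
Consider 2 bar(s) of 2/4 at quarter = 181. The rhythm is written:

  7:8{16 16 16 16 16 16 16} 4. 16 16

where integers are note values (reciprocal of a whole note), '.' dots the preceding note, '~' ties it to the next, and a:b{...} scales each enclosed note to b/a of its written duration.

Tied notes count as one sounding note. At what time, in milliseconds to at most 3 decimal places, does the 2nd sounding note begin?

note 2 onset = 2/7b = 94.712ms

1. 0.0ms @ 0 + 94.712ms (2/7)
2. 94.712ms @ 2/7 + 94.712ms (2/7)
3. 189.424ms @ 4/7 + 94.712ms (2/7)
4. 284.136ms @ 6/7 + 94.712ms (2/7)
5. 378.848ms @ 8/7 + 94.712ms (2/7)
6. 473.56ms @ 10/7 + 94.712ms (2/7)
7. 568.272ms @ 12/7 + 94.712ms (2/7)
8. 662.983ms @ 2 + 497.238ms (3/2)
9. 1160.221ms @ 7/2 + 82.873ms (1/4)
10. 1243.094ms @ 15/4 + 82.873ms (1/4)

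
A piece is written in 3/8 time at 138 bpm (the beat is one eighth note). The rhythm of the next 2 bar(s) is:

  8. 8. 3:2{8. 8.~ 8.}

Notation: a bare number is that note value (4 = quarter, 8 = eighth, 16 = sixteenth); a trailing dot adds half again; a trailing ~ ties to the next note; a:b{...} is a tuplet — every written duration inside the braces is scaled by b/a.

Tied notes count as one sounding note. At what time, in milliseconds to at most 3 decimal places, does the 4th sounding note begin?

note 4 onset = 4b = 1739.13ms

1. 0.0ms @ 0 + 652.174ms (3/2)
2. 652.174ms @ 3/2 + 652.174ms (3/2)
3. 1304.348ms @ 3 + 434.783ms (1)
4. 1739.13ms @ 4 + 869.565ms (2)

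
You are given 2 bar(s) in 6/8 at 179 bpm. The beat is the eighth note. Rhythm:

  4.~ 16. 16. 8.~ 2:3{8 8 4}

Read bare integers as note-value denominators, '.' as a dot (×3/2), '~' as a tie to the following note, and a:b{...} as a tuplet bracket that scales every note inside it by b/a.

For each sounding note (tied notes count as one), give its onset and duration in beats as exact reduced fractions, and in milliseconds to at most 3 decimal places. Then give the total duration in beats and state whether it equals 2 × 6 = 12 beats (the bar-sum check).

1) 0.0ms=0b +1256.983ms=15/4b
2) 1256.983ms=15/4b +251.397ms=3/4b
3) 1508.38ms=9/2b +1005.587ms=3b
4) 2513.966ms=15/2b +502.793ms=3/2b
5) 3016.76ms=9b +1005.587ms=3b
Σ=12b of 12 (179bpm 6/8) — PASS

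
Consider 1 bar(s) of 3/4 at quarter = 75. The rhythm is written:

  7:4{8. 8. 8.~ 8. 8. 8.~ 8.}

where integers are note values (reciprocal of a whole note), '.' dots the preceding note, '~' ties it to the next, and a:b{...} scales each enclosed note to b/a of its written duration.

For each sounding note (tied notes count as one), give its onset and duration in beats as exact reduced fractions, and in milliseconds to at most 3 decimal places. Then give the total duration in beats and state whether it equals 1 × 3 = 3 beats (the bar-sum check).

1) 0.0ms=0b +342.857ms=3/7b
2) 342.857ms=3/7b +342.857ms=3/7b
3) 685.714ms=6/7b +685.714ms=6/7b
4) 1371.429ms=12/7b +342.857ms=3/7b
5) 1714.286ms=15/7b +685.714ms=6/7b
Σ=3b of 3 (75bpm 3/4) — PASS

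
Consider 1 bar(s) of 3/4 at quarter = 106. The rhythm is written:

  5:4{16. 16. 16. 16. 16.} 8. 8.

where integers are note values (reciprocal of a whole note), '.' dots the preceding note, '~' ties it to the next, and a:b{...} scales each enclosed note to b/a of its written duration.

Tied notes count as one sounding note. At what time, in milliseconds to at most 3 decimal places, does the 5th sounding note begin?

1. 0.0ms @ 0 + 169.811ms (3/10)
2. 169.811ms @ 3/10 + 169.811ms (3/10)
3. 339.623ms @ 3/5 + 169.811ms (3/10)
4. 509.434ms @ 9/10 + 169.811ms (3/10)
5. 679.245ms @ 6/5 + 169.811ms (3/10)
6. 849.057ms @ 3/2 + 424.528ms (3/4)
7. 1273.585ms @ 9/4 + 424.528ms (3/4)

note 5 onset = 6/5b = 679.245ms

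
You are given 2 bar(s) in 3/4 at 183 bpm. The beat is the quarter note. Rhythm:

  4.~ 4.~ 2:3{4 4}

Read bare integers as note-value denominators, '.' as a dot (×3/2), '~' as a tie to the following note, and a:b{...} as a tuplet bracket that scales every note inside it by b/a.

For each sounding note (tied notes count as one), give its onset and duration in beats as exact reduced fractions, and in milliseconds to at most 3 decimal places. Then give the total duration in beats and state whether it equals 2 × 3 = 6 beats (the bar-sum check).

1) 0.0ms=0b +1475.41ms=9/2b
2) 1475.41ms=9/2b +491.803ms=3/2b
Σ=6b of 6 (183bpm 3/4) — PASS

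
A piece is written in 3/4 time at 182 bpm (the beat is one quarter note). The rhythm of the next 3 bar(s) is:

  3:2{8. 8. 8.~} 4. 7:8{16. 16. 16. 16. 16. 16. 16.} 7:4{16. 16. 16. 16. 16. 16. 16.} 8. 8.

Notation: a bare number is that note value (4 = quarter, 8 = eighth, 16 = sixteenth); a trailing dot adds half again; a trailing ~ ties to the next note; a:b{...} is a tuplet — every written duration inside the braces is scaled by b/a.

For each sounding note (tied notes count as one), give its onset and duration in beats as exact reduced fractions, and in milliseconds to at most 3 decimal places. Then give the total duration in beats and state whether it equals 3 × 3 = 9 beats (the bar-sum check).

1) 0.0ms=0b +164.835ms=1/2b
2) 164.835ms=1/2b +164.835ms=1/2b
3) 329.67ms=1b +659.341ms=2b
4) 989.011ms=3b +141.287ms=3/7b
5) 1130.298ms=24/7b +141.287ms=3/7b
6) 1271.586ms=27/7b +141.287ms=3/7b
7) 1412.873ms=30/7b +141.287ms=3/7b
8) 1554.16ms=33/7b +141.287ms=3/7b
9) 1695.447ms=36/7b +141.287ms=3/7b
10) 1836.735ms=39/7b +141.287ms=3/7b
11) 1978.022ms=6b +70.644ms=3/14b
12) 2048.666ms=87/14b +70.644ms=3/14b
13) 2119.309ms=45/7b +70.644ms=3/14b
14) 2189.953ms=93/14b +70.644ms=3/14b
15) 2260.597ms=48/7b +70.644ms=3/14b
16) 2331.24ms=99/14b +70.644ms=3/14b
17) 2401.884ms=51/7b +70.644ms=3/14b
18) 2472.527ms=15/2b +247.253ms=3/4b
19) 2719.78ms=33/4b +247.253ms=3/4b
Σ=9b of 9 (182bpm 3/4) — PASS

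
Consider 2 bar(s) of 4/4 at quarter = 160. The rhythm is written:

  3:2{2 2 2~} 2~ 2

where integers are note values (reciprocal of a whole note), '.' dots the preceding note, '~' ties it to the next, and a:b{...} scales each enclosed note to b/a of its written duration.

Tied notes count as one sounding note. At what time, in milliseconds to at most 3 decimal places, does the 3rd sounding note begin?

note 3 onset = 8/3b = 1000.0ms

1. 0.0ms @ 0 + 500.0ms (4/3)
2. 500.0ms @ 4/3 + 500.0ms (4/3)
3. 1000.0ms @ 8/3 + 2000.0ms (16/3)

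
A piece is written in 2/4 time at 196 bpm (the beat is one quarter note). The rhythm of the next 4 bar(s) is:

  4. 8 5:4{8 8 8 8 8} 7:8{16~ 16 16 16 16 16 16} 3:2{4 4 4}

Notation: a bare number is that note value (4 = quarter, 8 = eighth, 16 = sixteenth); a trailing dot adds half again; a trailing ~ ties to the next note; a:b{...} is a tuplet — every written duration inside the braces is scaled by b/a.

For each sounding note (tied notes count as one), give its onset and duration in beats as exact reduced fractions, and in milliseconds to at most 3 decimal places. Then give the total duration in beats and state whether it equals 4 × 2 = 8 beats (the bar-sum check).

1) 0.0ms=0b +459.184ms=3/2b
2) 459.184ms=3/2b +153.061ms=1/2b
3) 612.245ms=2b +122.449ms=2/5b
4) 734.694ms=12/5b +122.449ms=2/5b
5) 857.143ms=14/5b +122.449ms=2/5b
6) 979.592ms=16/5b +122.449ms=2/5b
7) 1102.041ms=18/5b +122.449ms=2/5b
8) 1224.49ms=4b +174.927ms=4/7b
9) 1399.417ms=32/7b +87.464ms=2/7b
10) 1486.88ms=34/7b +87.464ms=2/7b
11) 1574.344ms=36/7b +87.464ms=2/7b
12) 1661.808ms=38/7b +87.464ms=2/7b
13) 1749.271ms=40/7b +87.464ms=2/7b
14) 1836.735ms=6b +204.082ms=2/3b
15) 2040.816ms=20/3b +204.082ms=2/3b
16) 2244.898ms=22/3b +204.082ms=2/3b
Σ=8b of 8 (196bpm 2/4) — PASS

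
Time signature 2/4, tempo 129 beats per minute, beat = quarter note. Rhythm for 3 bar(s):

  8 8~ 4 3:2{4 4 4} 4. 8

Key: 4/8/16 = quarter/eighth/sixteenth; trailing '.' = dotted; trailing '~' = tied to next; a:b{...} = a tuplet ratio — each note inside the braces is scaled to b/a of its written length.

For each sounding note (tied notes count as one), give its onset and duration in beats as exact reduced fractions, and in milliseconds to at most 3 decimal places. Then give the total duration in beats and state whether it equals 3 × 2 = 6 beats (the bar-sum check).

1) 0.0ms=0b +232.558ms=1/2b
2) 232.558ms=1/2b +697.674ms=3/2b
3) 930.233ms=2b +310.078ms=2/3b
4) 1240.31ms=8/3b +310.078ms=2/3b
5) 1550.388ms=10/3b +310.078ms=2/3b
6) 1860.465ms=4b +697.674ms=3/2b
7) 2558.14ms=11/2b +232.558ms=1/2b
Σ=6b of 6 (129bpm 2/4) — PASS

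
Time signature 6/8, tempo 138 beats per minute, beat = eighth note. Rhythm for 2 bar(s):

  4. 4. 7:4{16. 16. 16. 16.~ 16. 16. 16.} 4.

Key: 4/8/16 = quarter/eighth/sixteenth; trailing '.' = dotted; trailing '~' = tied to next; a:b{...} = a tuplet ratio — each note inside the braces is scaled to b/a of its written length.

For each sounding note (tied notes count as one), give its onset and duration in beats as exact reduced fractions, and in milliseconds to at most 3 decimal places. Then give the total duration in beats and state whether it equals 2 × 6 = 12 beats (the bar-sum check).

1) 0.0ms=0b +1304.348ms=3b
2) 1304.348ms=3b +1304.348ms=3b
3) 2608.696ms=6b +186.335ms=3/7b
4) 2795.031ms=45/7b +186.335ms=3/7b
5) 2981.366ms=48/7b +186.335ms=3/7b
6) 3167.702ms=51/7b +372.671ms=6/7b
7) 3540.373ms=57/7b +186.335ms=3/7b
8) 3726.708ms=60/7b +186.335ms=3/7b
9) 3913.043ms=9b +1304.348ms=3b
Σ=12b of 12 (138bpm 6/8) — PASS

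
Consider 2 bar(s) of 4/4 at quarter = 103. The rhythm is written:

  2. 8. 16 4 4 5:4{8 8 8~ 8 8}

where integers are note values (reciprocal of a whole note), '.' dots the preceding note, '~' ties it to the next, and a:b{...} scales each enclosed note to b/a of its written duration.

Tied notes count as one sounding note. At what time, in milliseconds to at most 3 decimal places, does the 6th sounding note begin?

1. 0.0ms @ 0 + 1747.573ms (3)
2. 1747.573ms @ 3 + 436.893ms (3/4)
3. 2184.466ms @ 15/4 + 145.631ms (1/4)
4. 2330.097ms @ 4 + 582.524ms (1)
5. 2912.621ms @ 5 + 582.524ms (1)
6. 3495.146ms @ 6 + 233.01ms (2/5)
7. 3728.155ms @ 32/5 + 233.01ms (2/5)
8. 3961.165ms @ 34/5 + 466.019ms (4/5)
9. 4427.184ms @ 38/5 + 233.01ms (2/5)

note 6 onset = 6b = 3495.146ms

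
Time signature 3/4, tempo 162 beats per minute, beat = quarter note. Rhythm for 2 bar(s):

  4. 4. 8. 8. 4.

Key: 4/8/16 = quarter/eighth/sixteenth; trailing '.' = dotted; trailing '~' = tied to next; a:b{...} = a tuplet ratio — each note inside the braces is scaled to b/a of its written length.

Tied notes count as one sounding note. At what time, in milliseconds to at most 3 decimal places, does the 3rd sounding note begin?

note 3 onset = 3b = 1111.111ms

1. 0.0ms @ 0 + 555.556ms (3/2)
2. 555.556ms @ 3/2 + 555.556ms (3/2)
3. 1111.111ms @ 3 + 277.778ms (3/4)
4. 1388.889ms @ 15/4 + 277.778ms (3/4)
5. 1666.667ms @ 9/2 + 555.556ms (3/2)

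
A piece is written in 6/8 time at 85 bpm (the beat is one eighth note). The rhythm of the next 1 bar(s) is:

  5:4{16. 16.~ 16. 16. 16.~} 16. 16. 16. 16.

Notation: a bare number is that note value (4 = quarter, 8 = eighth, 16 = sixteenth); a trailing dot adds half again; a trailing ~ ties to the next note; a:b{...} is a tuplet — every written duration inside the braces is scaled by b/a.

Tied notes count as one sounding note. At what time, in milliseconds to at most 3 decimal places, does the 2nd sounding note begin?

1. 0.0ms @ 0 + 423.529ms (3/5)
2. 423.529ms @ 3/5 + 847.059ms (6/5)
3. 1270.588ms @ 9/5 + 423.529ms (3/5)
4. 1694.118ms @ 12/5 + 952.941ms (27/20)
5. 2647.059ms @ 15/4 + 529.412ms (3/4)
6. 3176.471ms @ 9/2 + 529.412ms (3/4)
7. 3705.882ms @ 21/4 + 529.412ms (3/4)

note 2 onset = 3/5b = 423.529ms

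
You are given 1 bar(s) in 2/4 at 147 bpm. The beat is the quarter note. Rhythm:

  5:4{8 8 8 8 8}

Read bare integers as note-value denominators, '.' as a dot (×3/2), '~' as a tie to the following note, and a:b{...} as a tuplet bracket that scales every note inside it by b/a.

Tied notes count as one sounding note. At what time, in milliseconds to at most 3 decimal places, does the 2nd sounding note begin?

1. 0.0ms @ 0 + 163.265ms (2/5)
2. 163.265ms @ 2/5 + 163.265ms (2/5)
3. 326.531ms @ 4/5 + 163.265ms (2/5)
4. 489.796ms @ 6/5 + 163.265ms (2/5)
5. 653.061ms @ 8/5 + 163.265ms (2/5)

note 2 onset = 2/5b = 163.265ms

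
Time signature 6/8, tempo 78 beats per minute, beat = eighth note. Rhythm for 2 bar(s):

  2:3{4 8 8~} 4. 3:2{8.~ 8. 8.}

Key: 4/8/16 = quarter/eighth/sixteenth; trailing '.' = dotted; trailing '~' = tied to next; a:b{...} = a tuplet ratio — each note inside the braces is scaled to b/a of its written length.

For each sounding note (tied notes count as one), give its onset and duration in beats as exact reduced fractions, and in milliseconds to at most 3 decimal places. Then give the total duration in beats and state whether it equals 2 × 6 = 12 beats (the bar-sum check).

1) 0.0ms=0b +2307.692ms=3b
2) 2307.692ms=3b +1153.846ms=3/2b
3) 3461.538ms=9/2b +3461.538ms=9/2b
4) 6923.077ms=9b +1538.462ms=2b
5) 8461.538ms=11b +769.231ms=1b
Σ=12b of 12 (78bpm 6/8) — PASS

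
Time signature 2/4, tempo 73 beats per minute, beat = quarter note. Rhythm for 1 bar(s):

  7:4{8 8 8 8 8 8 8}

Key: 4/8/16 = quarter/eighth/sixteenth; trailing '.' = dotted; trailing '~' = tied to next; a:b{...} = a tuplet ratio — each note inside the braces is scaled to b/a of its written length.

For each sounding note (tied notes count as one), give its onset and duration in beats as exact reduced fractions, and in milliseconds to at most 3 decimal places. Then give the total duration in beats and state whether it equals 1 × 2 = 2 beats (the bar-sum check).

1) 0.0ms=0b +234.834ms=2/7b
2) 234.834ms=2/7b +234.834ms=2/7b
3) 469.667ms=4/7b +234.834ms=2/7b
4) 704.501ms=6/7b +234.834ms=2/7b
5) 939.335ms=8/7b +234.834ms=2/7b
6) 1174.168ms=10/7b +234.834ms=2/7b
7) 1409.002ms=12/7b +234.834ms=2/7b
Σ=2b of 2 (73bpm 2/4) — PASS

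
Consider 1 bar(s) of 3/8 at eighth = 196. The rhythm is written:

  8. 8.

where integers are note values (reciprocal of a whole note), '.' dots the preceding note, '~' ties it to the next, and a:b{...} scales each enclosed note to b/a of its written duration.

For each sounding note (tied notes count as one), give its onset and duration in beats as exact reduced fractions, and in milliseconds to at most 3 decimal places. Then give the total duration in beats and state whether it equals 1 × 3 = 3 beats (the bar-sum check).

1) 0.0ms=0b +459.184ms=3/2b
2) 459.184ms=3/2b +459.184ms=3/2b
Σ=3b of 3 (196bpm 3/8) — PASS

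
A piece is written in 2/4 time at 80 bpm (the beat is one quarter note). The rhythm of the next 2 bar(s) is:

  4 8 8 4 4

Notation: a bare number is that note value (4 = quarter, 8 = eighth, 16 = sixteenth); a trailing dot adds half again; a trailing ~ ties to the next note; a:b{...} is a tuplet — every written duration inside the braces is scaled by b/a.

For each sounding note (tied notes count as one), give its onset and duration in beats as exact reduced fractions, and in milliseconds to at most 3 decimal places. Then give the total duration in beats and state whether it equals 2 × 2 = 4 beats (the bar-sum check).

1) 0.0ms=0b +750.0ms=1b
2) 750.0ms=1b +375.0ms=1/2b
3) 1125.0ms=3/2b +375.0ms=1/2b
4) 1500.0ms=2b +750.0ms=1b
5) 2250.0ms=3b +750.0ms=1b
Σ=4b of 4 (80bpm 2/4) — PASS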